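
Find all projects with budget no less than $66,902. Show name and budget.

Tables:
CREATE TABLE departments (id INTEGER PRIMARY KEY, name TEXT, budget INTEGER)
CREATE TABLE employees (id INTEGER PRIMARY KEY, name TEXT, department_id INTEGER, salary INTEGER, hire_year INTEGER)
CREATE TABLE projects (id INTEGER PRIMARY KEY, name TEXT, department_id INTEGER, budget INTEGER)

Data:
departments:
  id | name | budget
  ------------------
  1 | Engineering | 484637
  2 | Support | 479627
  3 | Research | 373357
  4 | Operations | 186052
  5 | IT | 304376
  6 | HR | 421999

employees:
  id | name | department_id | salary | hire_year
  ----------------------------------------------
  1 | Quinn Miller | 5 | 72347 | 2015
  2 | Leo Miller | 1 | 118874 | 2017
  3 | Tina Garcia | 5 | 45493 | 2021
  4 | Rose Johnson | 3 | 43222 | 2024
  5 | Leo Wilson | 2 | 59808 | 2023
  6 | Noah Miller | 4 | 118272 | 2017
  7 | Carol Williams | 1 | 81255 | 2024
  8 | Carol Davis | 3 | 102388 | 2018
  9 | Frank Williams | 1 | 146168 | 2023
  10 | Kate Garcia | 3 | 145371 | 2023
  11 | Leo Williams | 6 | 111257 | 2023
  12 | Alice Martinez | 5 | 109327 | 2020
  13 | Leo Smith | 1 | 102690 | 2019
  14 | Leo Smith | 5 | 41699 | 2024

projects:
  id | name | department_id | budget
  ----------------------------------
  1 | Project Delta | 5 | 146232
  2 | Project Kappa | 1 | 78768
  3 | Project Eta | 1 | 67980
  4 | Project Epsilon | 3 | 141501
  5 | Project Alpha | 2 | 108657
SELECT name, budget FROM projects WHERE budget >= 66902

Execution result:
name | budget
Project Delta | 146232
Project Kappa | 78768
Project Eta | 67980
Project Epsilon | 141501
Project Alpha | 108657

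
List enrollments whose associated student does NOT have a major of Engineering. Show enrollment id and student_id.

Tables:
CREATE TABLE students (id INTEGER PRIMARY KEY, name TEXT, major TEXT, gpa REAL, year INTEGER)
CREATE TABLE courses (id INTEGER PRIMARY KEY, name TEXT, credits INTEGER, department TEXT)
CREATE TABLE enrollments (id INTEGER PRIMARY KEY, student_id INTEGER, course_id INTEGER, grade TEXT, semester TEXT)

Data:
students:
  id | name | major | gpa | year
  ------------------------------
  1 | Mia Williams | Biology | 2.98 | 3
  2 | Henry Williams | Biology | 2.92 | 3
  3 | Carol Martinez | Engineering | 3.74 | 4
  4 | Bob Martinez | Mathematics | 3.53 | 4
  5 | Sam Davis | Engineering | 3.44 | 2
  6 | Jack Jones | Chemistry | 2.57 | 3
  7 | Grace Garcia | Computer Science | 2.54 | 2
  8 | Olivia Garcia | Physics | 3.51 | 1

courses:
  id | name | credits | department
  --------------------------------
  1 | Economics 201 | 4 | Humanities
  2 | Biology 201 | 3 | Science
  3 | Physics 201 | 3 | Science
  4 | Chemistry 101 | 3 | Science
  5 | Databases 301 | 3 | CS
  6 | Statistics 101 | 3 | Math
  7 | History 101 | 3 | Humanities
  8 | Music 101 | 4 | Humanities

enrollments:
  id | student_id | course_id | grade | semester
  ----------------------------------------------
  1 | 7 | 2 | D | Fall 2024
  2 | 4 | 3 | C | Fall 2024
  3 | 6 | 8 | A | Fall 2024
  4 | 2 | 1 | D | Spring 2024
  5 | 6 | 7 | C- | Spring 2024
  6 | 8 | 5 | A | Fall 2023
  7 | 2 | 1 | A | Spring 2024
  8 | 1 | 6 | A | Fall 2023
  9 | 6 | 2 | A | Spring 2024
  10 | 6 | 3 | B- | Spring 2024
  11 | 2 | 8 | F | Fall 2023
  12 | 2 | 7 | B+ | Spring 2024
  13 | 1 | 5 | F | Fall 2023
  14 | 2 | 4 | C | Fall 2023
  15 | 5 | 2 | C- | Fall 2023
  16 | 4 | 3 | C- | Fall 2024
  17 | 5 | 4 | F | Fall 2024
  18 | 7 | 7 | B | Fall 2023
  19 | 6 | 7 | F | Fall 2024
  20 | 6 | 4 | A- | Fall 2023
SELECT id, student_id FROM enrollments WHERE student_id NOT IN (SELECT id FROM students WHERE major = 'Engineering')

Execution result:
id | student_id
1 | 7
2 | 4
3 | 6
4 | 2
5 | 6
6 | 8
7 | 2
8 | 1
9 | 6
10 | 6
11 | 2
12 | 2
13 | 1
14 | 2
16 | 4
18 | 7
19 | 6
20 | 6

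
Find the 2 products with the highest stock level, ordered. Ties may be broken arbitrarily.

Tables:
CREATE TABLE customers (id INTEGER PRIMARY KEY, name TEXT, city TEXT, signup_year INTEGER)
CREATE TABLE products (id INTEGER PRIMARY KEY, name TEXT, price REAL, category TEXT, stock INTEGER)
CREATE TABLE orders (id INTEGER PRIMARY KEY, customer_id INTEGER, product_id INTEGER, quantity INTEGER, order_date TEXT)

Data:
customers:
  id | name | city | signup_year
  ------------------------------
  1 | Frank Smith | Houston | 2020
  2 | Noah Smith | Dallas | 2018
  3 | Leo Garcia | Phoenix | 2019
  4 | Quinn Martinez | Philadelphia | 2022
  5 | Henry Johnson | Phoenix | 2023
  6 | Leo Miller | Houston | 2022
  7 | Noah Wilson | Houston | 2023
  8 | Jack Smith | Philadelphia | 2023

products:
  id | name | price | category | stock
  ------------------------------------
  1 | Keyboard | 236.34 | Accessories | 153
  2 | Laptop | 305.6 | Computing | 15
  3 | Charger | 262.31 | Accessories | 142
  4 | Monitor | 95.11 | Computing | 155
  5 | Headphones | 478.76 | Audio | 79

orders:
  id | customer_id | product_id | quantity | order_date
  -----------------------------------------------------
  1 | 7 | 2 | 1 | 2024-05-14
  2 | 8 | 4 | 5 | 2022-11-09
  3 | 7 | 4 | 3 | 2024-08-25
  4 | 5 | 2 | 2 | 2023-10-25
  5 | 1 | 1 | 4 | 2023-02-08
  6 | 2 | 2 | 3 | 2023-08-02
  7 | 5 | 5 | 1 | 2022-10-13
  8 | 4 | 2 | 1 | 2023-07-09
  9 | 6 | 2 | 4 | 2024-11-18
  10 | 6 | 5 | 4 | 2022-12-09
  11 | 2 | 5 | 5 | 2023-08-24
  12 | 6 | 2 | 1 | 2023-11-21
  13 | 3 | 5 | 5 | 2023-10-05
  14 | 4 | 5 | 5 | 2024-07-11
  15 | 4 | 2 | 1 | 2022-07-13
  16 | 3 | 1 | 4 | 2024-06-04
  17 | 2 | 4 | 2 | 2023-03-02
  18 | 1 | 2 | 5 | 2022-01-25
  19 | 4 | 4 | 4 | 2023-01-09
SELECT name, stock FROM products ORDER BY stock DESC LIMIT 2

Execution result:
name | stock
Monitor | 155
Keyboard | 153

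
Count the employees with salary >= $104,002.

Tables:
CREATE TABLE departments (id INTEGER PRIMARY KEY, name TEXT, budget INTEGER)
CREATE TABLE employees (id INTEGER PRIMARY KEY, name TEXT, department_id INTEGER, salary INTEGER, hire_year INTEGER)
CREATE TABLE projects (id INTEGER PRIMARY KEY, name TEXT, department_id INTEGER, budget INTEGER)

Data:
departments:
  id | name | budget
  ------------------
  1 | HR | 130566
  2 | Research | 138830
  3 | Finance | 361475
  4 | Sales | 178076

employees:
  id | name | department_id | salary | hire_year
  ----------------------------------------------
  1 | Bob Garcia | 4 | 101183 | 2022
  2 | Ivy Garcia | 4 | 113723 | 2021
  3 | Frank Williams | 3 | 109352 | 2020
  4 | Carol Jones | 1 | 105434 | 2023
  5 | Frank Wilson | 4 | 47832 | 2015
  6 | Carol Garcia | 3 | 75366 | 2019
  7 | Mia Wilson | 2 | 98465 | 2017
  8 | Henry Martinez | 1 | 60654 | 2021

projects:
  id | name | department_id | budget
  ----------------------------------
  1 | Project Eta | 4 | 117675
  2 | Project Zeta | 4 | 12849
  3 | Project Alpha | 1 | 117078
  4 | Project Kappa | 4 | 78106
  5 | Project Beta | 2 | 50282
SELECT COUNT(*) FROM employees WHERE salary >= 104002

Execution result:
3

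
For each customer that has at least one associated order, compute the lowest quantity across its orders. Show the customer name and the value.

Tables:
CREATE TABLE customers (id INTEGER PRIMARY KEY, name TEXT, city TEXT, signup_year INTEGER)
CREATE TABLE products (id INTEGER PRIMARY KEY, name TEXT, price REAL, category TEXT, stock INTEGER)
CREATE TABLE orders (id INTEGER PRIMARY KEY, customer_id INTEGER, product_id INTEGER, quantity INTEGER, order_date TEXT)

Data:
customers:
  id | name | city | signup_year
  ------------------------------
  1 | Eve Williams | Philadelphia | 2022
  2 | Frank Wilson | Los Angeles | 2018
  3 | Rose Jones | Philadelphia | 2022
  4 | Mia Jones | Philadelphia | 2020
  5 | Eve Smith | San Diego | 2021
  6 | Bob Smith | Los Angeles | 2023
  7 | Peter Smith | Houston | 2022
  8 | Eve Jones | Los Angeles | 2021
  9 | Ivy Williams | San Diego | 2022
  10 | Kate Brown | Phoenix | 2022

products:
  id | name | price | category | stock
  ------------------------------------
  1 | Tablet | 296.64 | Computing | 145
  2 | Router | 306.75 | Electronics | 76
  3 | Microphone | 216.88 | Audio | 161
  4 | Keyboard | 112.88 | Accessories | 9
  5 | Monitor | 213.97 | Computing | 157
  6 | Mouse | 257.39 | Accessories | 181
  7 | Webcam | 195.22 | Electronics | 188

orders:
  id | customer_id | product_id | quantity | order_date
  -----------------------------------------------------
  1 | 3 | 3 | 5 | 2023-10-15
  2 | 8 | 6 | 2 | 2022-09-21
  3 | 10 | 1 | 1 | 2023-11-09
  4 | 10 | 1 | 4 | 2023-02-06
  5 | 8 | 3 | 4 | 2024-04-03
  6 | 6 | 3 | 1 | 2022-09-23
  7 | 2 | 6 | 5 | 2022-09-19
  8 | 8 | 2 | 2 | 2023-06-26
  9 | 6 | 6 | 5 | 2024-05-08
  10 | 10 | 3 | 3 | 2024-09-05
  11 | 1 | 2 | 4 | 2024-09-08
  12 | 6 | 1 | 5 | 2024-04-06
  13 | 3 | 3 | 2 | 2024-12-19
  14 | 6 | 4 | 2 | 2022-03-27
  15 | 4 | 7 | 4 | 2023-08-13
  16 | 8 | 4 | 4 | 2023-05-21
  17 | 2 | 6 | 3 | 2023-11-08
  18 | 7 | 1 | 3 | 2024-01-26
SELECT p.name, MIN(c.quantity) AS min_quantity FROM orders c JOIN customers p ON c.customer_id = p.id GROUP BY p.id, p.name

Execution result:
name | min_quantity
Eve Williams | 4
Frank Wilson | 3
Rose Jones | 2
Mia Jones | 4
Bob Smith | 1
Peter Smith | 3
Eve Jones | 2
Kate Brown | 1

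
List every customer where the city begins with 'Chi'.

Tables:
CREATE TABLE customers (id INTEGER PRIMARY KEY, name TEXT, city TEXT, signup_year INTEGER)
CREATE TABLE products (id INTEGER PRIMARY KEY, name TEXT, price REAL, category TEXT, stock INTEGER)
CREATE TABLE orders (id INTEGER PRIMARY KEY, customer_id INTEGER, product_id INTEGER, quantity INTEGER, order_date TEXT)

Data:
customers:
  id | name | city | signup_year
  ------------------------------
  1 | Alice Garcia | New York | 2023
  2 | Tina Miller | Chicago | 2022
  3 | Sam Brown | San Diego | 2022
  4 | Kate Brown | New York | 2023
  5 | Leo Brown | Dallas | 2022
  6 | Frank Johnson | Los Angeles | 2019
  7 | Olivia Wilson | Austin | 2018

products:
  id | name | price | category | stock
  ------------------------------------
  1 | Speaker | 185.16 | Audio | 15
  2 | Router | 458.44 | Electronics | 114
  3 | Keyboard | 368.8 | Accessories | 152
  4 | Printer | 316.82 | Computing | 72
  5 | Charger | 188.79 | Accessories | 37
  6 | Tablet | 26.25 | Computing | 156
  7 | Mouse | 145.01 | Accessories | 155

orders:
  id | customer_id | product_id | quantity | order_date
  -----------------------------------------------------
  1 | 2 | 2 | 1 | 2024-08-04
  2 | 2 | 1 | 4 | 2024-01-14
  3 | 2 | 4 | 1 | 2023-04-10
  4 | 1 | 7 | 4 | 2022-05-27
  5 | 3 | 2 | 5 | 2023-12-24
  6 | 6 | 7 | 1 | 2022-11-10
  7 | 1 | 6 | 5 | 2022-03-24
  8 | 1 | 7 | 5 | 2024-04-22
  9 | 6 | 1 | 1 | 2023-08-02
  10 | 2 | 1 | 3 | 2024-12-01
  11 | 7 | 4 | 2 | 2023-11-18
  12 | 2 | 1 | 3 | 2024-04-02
SELECT name, city FROM customers WHERE city LIKE 'Chi%'

Execution result:
name | city
Tina Miller | Chicago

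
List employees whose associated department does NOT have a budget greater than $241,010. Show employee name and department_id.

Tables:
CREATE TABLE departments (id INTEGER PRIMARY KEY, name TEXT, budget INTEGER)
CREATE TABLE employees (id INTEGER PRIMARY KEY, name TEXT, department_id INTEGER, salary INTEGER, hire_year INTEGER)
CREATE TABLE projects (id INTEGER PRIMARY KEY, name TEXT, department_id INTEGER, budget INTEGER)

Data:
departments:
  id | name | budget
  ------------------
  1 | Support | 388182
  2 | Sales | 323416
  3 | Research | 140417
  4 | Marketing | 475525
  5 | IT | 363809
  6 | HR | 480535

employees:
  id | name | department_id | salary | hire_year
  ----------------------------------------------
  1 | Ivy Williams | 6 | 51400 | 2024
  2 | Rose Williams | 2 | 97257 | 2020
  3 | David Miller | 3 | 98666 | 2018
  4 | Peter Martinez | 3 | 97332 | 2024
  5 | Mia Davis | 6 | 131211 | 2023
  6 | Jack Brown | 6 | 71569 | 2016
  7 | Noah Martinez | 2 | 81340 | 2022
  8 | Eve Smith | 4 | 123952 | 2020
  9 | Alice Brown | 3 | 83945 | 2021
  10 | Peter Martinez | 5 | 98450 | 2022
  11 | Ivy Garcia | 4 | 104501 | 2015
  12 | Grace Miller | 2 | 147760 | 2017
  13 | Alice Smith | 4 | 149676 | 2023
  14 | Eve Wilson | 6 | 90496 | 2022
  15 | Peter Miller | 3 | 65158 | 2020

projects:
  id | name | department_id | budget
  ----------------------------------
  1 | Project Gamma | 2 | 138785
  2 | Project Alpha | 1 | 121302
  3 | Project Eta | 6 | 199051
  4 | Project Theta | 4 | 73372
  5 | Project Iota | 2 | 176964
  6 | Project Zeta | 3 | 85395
SELECT name, department_id FROM employees WHERE department_id NOT IN (SELECT id FROM departments WHERE budget > 241010)

Execution result:
name | department_id
David Miller | 3
Peter Martinez | 3
Alice Brown | 3
Peter Miller | 3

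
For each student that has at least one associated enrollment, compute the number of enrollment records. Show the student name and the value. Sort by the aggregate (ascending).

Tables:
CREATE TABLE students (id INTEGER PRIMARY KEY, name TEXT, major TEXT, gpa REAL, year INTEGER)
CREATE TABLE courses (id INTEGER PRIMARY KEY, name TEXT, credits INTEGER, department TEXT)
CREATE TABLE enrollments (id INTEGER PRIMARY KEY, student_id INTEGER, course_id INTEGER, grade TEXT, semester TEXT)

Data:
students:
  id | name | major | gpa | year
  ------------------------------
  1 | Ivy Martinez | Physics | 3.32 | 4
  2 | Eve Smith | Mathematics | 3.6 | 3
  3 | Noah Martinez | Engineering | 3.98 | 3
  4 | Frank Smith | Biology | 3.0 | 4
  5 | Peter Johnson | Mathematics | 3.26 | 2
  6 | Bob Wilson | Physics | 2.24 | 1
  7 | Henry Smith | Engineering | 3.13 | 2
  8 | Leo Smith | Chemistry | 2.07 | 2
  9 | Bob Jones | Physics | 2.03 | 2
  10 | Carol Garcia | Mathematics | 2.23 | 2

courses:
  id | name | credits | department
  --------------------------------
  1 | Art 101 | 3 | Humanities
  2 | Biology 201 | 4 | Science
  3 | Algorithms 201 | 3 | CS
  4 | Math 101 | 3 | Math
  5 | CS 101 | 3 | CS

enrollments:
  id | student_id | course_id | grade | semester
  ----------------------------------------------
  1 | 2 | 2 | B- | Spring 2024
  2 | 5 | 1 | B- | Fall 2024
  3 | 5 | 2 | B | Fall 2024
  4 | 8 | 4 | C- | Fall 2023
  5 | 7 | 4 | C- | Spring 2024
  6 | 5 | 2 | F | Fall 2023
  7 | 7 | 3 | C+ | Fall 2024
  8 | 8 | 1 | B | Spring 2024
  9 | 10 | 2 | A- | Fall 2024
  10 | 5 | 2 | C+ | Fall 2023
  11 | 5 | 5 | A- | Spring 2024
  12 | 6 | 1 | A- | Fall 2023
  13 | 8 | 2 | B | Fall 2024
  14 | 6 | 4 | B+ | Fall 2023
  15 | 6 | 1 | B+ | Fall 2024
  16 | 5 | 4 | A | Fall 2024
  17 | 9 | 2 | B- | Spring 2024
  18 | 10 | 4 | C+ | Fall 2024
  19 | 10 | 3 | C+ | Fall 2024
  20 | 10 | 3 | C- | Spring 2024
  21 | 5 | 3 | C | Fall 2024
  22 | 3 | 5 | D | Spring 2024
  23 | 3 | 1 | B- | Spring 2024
SELECT p.name, COUNT(*) AS n FROM enrollments c JOIN students p ON c.student_id = p.id GROUP BY p.id, p.name ORDER BY n ASC

Execution result:
name | n
Eve Smith | 1
Bob Jones | 1
Noah Martinez | 2
Henry Smith | 2
Bob Wilson | 3
Leo Smith | 3
Carol Garcia | 4
Peter Johnson | 7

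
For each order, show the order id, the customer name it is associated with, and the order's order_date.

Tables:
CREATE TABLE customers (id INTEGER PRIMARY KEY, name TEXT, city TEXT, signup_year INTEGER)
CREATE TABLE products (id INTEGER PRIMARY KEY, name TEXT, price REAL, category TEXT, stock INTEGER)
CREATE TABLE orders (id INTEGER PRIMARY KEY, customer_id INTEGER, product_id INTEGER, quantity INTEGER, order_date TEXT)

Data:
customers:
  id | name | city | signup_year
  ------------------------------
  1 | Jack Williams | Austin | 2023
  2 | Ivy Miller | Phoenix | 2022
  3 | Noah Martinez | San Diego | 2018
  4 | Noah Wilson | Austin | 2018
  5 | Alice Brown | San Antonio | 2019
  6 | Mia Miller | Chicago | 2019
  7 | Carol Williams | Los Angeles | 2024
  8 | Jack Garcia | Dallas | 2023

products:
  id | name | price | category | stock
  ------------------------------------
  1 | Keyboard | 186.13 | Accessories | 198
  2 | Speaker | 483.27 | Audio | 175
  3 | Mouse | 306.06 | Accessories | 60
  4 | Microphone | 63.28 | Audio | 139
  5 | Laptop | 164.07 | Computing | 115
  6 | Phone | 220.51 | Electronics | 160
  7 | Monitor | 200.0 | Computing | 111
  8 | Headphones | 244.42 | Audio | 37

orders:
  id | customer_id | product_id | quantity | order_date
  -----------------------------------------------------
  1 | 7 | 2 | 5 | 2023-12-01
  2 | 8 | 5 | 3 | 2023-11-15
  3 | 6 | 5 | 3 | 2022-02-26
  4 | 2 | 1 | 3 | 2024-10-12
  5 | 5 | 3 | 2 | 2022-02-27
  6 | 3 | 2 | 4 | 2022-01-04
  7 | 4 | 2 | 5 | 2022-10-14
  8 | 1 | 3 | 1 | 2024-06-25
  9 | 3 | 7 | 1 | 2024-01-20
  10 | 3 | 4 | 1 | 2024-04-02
SELECT c.id, p.name AS customer, c.order_date FROM orders c JOIN customers p ON c.customer_id = p.id

Execution result:
id | customer | order_date
1 | Carol Williams | 2023-12-01
2 | Jack Garcia | 2023-11-15
3 | Mia Miller | 2022-02-26
4 | Ivy Miller | 2024-10-12
5 | Alice Brown | 2022-02-27
6 | Noah Martinez | 2022-01-04
7 | Noah Wilson | 2022-10-14
8 | Jack Williams | 2024-06-25
9 | Noah Martinez | 2024-01-20
10 | Noah Martinez | 2024-04-02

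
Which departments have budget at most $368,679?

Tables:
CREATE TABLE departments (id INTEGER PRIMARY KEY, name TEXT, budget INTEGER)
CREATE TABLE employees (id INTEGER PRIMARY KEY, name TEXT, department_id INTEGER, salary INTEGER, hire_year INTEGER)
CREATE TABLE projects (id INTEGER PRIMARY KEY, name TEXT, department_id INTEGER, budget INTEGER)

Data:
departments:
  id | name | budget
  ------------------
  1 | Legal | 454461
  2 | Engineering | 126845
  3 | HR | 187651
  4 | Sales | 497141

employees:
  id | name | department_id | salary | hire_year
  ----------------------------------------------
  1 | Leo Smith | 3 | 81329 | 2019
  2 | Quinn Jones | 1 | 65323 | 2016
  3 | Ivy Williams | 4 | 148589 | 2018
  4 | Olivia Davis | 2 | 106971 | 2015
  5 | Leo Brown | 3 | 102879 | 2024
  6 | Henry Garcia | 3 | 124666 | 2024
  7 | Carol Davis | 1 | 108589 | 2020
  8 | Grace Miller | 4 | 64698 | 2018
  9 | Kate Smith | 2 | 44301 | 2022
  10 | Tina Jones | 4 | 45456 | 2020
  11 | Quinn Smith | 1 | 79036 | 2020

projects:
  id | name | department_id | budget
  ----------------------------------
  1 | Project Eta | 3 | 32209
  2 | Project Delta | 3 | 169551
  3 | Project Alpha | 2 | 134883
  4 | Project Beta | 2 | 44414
SELECT name, budget FROM departments WHERE budget <= 368679

Execution result:
name | budget
Engineering | 126845
HR | 187651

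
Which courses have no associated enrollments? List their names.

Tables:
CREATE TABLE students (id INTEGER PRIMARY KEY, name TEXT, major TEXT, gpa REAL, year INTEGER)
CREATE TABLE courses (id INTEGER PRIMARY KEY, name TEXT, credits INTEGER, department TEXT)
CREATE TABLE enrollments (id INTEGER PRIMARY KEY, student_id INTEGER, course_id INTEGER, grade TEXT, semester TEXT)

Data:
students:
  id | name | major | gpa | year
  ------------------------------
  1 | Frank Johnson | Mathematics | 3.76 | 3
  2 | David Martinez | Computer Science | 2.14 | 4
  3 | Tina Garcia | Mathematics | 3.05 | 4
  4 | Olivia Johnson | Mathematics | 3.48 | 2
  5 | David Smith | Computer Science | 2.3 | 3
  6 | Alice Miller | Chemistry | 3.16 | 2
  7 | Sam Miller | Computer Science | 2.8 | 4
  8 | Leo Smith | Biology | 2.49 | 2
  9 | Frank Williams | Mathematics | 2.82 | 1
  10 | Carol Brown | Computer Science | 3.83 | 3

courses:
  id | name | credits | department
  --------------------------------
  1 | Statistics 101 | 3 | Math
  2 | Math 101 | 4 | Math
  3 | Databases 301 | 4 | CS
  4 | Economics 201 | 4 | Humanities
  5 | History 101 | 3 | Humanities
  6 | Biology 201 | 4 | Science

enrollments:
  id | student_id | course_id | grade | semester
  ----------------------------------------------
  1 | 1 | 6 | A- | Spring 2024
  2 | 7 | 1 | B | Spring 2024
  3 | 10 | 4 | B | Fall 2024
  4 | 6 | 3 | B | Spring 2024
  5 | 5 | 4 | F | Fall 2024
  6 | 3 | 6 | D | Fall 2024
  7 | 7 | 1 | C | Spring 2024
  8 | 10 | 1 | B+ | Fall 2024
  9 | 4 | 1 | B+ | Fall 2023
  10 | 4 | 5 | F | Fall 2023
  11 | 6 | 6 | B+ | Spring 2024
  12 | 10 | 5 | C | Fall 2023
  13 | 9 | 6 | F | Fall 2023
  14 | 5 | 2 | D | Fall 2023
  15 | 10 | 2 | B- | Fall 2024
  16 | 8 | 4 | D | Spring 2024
SELECT p.name FROM courses p LEFT JOIN enrollments c ON c.course_id = p.id WHERE c.id IS NULL

Execution result:
(no rows)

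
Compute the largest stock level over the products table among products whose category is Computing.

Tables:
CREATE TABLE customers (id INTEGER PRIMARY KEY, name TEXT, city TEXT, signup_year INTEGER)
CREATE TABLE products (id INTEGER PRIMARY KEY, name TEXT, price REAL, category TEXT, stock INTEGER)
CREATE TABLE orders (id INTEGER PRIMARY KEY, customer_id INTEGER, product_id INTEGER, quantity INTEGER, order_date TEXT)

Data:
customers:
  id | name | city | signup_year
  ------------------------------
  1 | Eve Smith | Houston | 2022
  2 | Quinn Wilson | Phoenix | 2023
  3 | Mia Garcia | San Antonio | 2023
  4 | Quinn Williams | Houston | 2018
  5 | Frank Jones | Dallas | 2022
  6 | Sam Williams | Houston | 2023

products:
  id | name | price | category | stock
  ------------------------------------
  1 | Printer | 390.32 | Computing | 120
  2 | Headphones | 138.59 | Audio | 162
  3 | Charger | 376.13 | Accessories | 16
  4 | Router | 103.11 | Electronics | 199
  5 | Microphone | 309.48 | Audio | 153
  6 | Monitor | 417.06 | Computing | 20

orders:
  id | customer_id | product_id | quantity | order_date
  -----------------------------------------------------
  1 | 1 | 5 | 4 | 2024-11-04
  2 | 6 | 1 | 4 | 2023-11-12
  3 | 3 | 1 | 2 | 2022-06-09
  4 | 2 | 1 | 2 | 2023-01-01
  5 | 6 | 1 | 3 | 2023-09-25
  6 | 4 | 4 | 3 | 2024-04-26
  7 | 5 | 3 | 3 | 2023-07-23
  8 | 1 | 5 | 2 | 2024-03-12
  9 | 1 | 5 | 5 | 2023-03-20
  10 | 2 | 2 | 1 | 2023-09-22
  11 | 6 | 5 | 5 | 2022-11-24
SELECT MAX(stock) FROM products WHERE category = 'Computing'

Execution result:
120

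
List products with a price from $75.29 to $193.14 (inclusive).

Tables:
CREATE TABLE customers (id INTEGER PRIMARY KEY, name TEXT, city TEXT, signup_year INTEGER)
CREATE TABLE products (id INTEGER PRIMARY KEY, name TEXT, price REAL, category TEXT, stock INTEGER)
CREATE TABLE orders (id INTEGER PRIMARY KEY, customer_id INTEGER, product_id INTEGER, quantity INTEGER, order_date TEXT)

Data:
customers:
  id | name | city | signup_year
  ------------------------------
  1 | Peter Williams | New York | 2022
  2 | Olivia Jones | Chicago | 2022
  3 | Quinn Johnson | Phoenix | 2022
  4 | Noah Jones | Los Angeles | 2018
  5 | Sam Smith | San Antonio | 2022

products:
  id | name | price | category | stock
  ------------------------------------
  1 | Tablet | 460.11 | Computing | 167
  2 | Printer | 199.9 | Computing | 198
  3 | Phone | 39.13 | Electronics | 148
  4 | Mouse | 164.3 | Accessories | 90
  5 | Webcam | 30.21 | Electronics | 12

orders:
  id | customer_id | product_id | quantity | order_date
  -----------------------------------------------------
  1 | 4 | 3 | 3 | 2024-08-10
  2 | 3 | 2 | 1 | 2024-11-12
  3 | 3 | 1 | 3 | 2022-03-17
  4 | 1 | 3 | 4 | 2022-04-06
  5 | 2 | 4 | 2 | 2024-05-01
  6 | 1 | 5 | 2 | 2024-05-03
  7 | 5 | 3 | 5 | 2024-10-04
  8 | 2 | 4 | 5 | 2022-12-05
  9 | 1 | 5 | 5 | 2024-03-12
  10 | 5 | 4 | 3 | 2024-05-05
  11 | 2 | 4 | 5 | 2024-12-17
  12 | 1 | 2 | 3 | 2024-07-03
SELECT name, price FROM products WHERE price BETWEEN 75.29 AND 193.14

Execution result:
name | price
Mouse | 164.30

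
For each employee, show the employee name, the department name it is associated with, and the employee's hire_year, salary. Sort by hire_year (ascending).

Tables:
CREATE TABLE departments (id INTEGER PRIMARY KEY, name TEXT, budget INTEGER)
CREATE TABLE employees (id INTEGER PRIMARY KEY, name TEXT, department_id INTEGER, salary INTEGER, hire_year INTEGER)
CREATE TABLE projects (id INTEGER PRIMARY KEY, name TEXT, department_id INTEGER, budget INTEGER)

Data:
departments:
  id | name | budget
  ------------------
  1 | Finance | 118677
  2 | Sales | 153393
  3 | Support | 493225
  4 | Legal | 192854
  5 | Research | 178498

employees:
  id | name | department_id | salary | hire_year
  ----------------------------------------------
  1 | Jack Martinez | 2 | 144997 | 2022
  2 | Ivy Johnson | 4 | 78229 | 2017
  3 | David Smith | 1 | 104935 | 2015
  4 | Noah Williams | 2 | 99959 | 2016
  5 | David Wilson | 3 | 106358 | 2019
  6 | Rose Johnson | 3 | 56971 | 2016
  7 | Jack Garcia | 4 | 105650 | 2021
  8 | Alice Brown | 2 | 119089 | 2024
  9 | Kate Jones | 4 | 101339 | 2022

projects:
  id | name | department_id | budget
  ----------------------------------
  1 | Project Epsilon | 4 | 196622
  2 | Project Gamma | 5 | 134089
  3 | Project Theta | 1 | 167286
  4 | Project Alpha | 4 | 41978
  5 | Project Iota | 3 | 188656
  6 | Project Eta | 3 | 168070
SELECT c.name, p.name AS department, c.hire_year, c.salary FROM employees c JOIN departments p ON c.department_id = p.id ORDER BY c.hire_year ASC

Execution result:
name | department | hire_year | salary
David Smith | Finance | 2015 | 104935
Noah Williams | Sales | 2016 | 99959
Rose Johnson | Support | 2016 | 56971
Ivy Johnson | Legal | 2017 | 78229
David Wilson | Support | 2019 | 106358
Jack Garcia | Legal | 2021 | 105650
Jack Martinez | Sales | 2022 | 144997
Kate Jones | Legal | 2022 | 101339
Alice Brown | Sales | 2024 | 119089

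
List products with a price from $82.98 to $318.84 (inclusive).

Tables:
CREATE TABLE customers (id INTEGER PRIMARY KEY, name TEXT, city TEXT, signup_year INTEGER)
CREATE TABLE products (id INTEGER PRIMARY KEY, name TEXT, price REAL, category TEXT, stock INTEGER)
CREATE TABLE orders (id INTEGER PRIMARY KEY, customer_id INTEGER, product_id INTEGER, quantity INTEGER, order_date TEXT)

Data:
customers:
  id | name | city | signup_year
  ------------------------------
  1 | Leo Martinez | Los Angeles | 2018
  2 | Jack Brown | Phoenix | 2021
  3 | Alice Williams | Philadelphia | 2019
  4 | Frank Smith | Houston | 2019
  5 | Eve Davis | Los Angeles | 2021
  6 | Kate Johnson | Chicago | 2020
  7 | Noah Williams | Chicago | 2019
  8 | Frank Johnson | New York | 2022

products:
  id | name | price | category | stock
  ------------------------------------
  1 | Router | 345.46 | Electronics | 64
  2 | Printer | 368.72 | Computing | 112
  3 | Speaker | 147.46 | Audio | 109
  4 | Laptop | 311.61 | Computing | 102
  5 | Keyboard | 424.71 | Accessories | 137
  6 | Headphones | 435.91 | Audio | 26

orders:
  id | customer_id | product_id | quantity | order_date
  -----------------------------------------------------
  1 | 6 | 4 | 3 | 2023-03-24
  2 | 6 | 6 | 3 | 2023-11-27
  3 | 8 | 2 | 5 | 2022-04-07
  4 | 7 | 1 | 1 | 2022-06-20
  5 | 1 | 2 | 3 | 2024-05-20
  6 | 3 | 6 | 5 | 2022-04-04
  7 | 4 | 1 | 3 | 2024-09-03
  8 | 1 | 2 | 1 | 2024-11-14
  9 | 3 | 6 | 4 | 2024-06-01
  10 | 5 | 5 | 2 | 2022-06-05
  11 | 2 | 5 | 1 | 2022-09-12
SELECT name, price FROM products WHERE price BETWEEN 82.98 AND 318.84

Execution result:
name | price
Speaker | 147.46
Laptop | 311.61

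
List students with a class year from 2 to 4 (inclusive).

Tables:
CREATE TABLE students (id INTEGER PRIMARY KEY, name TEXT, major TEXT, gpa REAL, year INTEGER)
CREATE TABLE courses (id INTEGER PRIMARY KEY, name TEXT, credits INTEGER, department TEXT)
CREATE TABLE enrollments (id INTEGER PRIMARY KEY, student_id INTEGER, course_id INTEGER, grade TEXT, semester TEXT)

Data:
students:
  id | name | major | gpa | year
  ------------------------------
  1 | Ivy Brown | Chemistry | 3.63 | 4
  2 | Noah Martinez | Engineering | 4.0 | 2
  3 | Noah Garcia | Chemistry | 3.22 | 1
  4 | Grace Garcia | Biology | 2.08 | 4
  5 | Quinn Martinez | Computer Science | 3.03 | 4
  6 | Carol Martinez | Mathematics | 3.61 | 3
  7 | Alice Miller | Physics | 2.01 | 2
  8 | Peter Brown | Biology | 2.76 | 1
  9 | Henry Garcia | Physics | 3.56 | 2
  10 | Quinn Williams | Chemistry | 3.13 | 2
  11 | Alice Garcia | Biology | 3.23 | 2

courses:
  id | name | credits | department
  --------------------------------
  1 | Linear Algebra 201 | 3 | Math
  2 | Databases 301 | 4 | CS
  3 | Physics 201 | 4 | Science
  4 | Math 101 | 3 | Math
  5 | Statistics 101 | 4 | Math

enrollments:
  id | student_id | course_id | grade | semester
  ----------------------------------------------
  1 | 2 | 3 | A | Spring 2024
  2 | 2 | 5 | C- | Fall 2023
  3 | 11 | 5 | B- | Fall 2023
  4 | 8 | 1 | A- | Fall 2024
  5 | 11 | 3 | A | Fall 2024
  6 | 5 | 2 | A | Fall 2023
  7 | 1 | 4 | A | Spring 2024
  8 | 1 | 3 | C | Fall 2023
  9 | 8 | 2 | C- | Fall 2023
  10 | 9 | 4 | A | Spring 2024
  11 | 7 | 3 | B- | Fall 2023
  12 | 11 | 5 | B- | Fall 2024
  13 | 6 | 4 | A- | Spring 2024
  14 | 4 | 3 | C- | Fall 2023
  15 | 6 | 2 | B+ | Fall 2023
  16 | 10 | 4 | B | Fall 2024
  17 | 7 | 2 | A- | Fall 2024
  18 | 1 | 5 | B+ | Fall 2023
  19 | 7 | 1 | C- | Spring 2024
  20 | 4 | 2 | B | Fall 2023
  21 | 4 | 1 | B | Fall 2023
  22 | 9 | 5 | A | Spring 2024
SELECT name, year FROM students WHERE year BETWEEN 2 AND 4

Execution result:
name | year
Ivy Brown | 4
Noah Martinez | 2
Grace Garcia | 4
Quinn Martinez | 4
Carol Martinez | 3
Alice Miller | 2
Henry Garcia | 2
Quinn Williams | 2
Alice Garcia | 2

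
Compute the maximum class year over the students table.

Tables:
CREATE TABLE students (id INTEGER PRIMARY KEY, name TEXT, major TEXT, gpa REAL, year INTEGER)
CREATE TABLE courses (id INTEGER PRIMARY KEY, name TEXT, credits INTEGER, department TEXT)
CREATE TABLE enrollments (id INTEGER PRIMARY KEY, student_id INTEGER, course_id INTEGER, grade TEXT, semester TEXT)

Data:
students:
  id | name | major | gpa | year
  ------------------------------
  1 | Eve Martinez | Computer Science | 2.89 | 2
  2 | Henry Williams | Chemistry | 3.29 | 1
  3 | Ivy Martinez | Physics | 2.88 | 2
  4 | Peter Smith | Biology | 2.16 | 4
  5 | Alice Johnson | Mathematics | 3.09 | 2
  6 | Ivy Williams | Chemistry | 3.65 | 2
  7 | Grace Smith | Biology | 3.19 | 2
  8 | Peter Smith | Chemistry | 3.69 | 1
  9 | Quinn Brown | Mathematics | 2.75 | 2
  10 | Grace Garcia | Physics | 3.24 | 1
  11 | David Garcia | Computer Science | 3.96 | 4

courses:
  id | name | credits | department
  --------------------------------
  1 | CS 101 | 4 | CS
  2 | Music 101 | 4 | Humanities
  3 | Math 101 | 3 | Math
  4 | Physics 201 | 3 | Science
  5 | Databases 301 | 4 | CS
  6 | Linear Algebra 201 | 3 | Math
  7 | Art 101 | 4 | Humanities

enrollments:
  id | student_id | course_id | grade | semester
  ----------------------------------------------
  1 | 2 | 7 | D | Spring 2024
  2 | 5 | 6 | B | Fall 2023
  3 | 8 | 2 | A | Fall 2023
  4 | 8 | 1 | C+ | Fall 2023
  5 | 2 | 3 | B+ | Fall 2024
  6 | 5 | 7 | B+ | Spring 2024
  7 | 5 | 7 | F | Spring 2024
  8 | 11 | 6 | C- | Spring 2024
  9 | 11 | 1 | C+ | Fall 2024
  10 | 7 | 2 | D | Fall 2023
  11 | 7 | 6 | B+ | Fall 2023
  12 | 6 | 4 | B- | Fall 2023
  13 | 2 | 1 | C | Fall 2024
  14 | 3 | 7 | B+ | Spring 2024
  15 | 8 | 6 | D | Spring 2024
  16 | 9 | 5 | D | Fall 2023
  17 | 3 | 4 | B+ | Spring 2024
SELECT MAX(year) FROM students

Execution result:
4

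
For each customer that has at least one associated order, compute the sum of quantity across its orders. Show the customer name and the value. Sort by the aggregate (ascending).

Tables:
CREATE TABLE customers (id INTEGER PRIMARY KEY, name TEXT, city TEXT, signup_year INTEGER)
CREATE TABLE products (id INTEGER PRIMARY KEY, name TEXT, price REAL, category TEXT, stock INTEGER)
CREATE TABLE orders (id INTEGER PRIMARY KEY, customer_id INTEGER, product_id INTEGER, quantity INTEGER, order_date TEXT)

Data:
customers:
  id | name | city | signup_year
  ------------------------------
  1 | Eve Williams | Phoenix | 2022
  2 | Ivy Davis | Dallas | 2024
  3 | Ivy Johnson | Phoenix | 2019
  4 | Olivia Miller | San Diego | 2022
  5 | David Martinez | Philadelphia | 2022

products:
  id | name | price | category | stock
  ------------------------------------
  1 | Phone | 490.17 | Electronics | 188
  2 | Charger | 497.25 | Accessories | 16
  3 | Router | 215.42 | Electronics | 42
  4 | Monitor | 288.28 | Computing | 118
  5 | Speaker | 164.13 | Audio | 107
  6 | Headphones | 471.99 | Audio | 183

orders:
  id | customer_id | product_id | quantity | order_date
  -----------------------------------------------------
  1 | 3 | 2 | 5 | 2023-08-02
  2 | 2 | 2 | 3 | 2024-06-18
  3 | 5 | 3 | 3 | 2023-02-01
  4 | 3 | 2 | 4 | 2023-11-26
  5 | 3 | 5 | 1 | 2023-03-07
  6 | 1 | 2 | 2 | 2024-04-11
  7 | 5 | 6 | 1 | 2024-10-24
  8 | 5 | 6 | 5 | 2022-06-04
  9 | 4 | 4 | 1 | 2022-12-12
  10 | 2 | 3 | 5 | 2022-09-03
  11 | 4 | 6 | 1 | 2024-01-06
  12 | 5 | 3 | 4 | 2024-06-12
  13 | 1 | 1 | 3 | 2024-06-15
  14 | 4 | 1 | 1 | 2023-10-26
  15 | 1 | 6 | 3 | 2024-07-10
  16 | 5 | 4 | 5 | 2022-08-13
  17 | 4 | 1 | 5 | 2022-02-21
SELECT p.name, SUM(c.quantity) AS sum_quantity FROM orders c JOIN customers p ON c.customer_id = p.id GROUP BY p.id, p.name ORDER BY sum_quantity ASC

Execution result:
name | sum_quantity
Eve Williams | 8
Ivy Davis | 8
Olivia Miller | 8
Ivy Johnson | 10
David Martinez | 18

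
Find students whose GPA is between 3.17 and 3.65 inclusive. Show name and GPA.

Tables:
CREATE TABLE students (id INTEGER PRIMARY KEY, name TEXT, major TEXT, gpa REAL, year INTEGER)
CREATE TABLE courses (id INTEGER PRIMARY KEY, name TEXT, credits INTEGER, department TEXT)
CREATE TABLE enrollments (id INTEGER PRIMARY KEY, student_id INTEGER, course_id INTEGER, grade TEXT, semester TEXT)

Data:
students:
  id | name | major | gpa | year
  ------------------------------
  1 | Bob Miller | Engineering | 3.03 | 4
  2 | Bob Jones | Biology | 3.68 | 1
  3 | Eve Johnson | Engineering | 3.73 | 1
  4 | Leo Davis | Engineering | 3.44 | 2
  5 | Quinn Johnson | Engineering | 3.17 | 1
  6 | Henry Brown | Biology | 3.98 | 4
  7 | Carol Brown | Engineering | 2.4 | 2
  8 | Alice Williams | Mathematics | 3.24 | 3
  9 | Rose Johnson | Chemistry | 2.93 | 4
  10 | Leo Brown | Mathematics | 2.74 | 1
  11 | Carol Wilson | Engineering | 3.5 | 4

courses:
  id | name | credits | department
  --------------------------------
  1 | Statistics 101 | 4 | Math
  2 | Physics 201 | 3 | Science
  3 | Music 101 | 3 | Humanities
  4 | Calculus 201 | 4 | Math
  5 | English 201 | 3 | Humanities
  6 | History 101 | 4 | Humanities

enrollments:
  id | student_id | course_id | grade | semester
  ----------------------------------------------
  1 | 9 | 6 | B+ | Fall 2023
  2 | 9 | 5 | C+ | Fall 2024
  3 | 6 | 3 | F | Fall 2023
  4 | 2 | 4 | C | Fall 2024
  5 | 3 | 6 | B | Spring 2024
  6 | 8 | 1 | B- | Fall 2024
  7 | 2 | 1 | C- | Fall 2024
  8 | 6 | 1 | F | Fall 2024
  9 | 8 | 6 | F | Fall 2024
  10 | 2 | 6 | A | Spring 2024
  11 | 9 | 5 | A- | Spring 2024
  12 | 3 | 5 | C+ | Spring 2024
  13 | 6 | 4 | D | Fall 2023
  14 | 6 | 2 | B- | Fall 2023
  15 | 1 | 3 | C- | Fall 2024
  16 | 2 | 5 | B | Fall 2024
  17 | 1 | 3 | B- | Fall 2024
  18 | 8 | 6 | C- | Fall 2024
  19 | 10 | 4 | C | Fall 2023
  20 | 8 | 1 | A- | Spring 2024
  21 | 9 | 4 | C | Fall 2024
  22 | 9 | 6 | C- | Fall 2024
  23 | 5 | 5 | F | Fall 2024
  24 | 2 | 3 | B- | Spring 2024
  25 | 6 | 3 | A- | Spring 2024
SELECT name, gpa FROM students WHERE gpa BETWEEN 3.17 AND 3.65

Execution result:
name | gpa
Leo Davis | 3.44
Quinn Johnson | 3.17
Alice Williams | 3.24
Carol Wilson | 3.50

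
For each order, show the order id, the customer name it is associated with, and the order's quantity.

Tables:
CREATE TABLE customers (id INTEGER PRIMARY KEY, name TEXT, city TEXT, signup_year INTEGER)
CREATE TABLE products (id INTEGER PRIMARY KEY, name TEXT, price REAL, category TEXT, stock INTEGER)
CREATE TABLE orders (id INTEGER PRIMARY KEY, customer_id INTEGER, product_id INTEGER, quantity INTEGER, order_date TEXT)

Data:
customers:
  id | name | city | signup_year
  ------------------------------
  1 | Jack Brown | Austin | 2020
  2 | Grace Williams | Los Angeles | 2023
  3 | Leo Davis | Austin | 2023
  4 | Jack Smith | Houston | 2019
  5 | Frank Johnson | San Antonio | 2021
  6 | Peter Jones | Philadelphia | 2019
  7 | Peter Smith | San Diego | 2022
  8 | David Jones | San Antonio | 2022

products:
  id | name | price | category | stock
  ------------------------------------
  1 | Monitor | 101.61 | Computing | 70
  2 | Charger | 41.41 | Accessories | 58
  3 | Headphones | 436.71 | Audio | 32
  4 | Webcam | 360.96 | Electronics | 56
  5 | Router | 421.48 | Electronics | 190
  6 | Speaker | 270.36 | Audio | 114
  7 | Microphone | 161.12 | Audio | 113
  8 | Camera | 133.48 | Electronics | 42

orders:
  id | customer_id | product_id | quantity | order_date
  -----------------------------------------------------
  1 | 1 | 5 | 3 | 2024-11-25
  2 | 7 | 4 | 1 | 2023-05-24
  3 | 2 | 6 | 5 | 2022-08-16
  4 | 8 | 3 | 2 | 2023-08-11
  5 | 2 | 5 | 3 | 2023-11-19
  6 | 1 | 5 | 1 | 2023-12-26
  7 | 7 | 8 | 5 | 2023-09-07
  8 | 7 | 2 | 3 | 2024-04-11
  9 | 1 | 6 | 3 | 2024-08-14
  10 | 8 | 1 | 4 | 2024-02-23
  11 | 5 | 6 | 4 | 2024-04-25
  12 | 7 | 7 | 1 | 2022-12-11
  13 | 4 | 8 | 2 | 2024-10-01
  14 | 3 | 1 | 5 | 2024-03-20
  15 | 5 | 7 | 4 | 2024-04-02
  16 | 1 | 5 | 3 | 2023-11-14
SELECT c.id, p.name AS customer, c.quantity FROM orders c JOIN customers p ON c.customer_id = p.id

Execution result:
id | customer | quantity
1 | Jack Brown | 3
2 | Peter Smith | 1
3 | Grace Williams | 5
4 | David Jones | 2
5 | Grace Williams | 3
6 | Jack Brown | 1
7 | Peter Smith | 5
8 | Peter Smith | 3
9 | Jack Brown | 3
10 | David Jones | 4
11 | Frank Johnson | 4
12 | Peter Smith | 1
13 | Jack Smith | 2
14 | Leo Davis | 5
15 | Frank Johnson | 4
16 | Jack Brown | 3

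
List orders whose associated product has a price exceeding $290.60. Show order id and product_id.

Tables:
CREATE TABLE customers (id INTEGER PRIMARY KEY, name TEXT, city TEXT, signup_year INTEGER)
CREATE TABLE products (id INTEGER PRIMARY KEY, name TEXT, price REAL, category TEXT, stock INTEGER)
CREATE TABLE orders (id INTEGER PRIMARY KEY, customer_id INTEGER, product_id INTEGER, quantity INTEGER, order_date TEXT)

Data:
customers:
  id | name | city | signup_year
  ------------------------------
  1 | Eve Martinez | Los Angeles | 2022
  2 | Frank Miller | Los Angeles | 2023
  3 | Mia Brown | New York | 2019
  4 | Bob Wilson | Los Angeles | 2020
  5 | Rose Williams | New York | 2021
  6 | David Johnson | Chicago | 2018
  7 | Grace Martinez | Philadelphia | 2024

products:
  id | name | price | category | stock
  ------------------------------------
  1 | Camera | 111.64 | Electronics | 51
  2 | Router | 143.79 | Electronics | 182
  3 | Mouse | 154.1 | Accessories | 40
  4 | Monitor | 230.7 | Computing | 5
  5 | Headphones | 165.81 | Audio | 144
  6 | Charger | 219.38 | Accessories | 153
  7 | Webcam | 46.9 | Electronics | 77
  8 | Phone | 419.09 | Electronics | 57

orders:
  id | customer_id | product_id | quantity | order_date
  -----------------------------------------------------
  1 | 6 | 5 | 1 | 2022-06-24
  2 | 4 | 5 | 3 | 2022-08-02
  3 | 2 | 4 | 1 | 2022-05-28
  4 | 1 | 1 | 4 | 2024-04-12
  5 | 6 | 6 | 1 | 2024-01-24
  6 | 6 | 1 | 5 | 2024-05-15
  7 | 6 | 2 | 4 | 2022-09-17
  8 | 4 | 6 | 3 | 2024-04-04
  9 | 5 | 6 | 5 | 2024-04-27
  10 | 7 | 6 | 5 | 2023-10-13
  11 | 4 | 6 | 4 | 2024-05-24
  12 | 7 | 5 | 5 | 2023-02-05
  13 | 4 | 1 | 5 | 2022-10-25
SELECT id, product_id FROM orders WHERE product_id IN (SELECT id FROM products WHERE price > 290.6)

Execution result:
(no rows)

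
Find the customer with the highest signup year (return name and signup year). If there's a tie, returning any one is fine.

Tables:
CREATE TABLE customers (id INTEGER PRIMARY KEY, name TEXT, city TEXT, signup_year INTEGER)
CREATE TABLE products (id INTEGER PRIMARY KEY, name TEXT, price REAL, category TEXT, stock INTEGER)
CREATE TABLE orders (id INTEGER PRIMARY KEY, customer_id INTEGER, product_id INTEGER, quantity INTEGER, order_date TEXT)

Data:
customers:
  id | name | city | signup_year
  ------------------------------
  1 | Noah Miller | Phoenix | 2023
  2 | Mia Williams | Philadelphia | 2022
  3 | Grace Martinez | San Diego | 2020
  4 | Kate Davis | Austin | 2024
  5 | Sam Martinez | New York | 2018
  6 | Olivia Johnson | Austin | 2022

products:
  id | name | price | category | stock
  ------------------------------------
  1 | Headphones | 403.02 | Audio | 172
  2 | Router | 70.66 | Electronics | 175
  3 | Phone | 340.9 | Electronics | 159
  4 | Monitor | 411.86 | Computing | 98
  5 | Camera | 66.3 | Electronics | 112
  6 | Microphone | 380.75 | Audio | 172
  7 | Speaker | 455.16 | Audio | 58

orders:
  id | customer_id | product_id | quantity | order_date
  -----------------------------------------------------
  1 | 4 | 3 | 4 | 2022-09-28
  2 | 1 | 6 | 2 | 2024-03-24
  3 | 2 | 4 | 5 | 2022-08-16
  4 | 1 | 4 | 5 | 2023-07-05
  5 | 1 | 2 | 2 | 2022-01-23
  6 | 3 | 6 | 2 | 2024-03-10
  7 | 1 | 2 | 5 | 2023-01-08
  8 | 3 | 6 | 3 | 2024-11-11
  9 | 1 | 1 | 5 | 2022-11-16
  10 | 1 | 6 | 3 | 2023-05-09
SELECT name, signup_year FROM customers ORDER BY signup_year DESC LIMIT 1

Execution result:
name | signup_year
Kate Davis | 2024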